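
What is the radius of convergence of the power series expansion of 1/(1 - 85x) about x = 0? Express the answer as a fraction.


Expanding 1/(1 - 85x) = sum_{k>=0} 85^k x^k, the series converges when |85x| < 1, i.e., |x| < 1/85.
So the radius of convergence is 1/85 = 1/85.

1/85


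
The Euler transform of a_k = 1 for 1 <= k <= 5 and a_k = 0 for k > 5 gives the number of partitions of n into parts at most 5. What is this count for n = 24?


Partitions of 24 into parts at most 5:
Using generating function (1-x)^(-1)(1-x^2)^(-1)...(1-x^5)^(-1),
the coefficient of x^24 = 333

333


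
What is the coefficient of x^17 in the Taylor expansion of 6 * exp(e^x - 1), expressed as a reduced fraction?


exp(e^x - 1) = sum_{k>=0} Bell_k x^k / k!, where Bell_k is the k-th Bell number.
So the coefficient of x^17 is 6 * Bell_17 / 17!.
Computing: Bell_17 = 82864869804 and 17! = 355687428096000, giving
6 * 82864869804/355687428096000 = 255755771/182966784000.

255755771/182966784000


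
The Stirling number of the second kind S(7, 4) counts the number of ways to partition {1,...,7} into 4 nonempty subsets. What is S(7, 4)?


Using the explicit formula S(n,k) = (1/k!) sum_{j=0}^{k} (-1)^(k-j) C(k,j) j^n:
S(7, 4) = 350
Equivalently, S(n,k) is n! times the coefficient of x^n in the EGF (e^x - 1)^k / k!.

350


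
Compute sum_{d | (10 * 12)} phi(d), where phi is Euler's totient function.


First, 10 * 12 = 120. One classical identity is sum_{d | n} phi(d) = n (each k in [1, n] has a unique gcd with n, and among the k's with gcd(k, n) = n/d there are phi(d) of them). So the sum equals 120. We also verify directly:
Divisors of 120: 1, 2, 3, 4, 5, 6, 8, 10, 12, 15, 20, 24, 30, 40, 60, 120.
phi values: 1, 1, 2, 2, 4, 2, 4, 4, 4, 8, 8, 8, 8, 16, 16, 32.
Sum = 120.

120


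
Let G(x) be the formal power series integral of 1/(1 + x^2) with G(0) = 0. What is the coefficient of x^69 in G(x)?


1/(1 + x^2) = sum_{j>=0} (-1)^j x^(2j). Integrating termwise with G(0) = 0:
G(x) = sum_{j>=0} (-1)^j x^(2j+1) / (2j+1) = arctan(x).
Only odd powers are nonzero. For x^69 write 69 = 2*34 + 1, giving
(-1)^34 / 69 = 1/69 = 1/69.

1/69


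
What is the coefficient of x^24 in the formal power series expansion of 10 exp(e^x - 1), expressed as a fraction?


exp(e^x - 1) is the exponential generating function for the Bell numbers Bell_k: exp(e^x - 1) = sum_{k>=0} Bell_k x^k / k!.
So the coefficient of x^24 in 10 exp(e^x - 1) is 10 Bell_24 / 24!.
Computing: Bell_24 = 445958869294805289 and 24! = 620448401733239439360000, giving
10 * 445958869294805289/620448401733239439360000 = 148652956431601763/20681613391107981312000.

148652956431601763/20681613391107981312000


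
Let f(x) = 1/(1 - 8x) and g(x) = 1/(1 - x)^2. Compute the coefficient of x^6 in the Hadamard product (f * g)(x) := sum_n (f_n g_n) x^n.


f has coefficients f_k = 8^k. For g = 1/(1 - x)^2 the coefficient is g_k = C(k + 1, 1) = k + 1. The Hadamard coefficient is (f * g)_k = 8^k * (k + 1).
For k = 6: 8^6 * 7 = 262144 * 7 = 1835008.

1835008


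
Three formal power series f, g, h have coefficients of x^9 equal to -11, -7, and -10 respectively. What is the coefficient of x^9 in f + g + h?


Series addition is componentwise:
-11 + -7 + -10
= -28

-28


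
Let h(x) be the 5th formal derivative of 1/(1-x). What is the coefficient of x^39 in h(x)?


Differentiating 5 times: d^5/dx^5 [1/(1-x)] = 5!/(1-x)^6.
The expansion 1/(1-x)^6 = sum_{k>=0} C(k+5, 5) x^k, so the coefficient of x^n in 5!/(1-x)^6 is 5! * C(n+5, 5).
For n = 39: 120 * C(44, 5) = 120 * 1086008 = 130320960

130320960


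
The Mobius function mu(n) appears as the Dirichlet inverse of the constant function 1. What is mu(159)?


159 = 3 * 53 (all distinct primes).
mu(159) = (-1)^2 = 1

1


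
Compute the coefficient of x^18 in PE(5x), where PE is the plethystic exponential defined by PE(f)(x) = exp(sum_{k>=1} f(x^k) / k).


With f(x) = 5x, the exponent is sum_{k>=1} 5 x^k / k = 5 * (-ln(1 - x)). Exponentiating:
PE(5x) = exp(-5 ln(1 - x)) = 1/(1 - x)^5.
By the negative binomial expansion, [x^n] 1/(1 - x)^5 = C(n + 4, 4).
For n = 18: C(22, 4) = 7315.

7315


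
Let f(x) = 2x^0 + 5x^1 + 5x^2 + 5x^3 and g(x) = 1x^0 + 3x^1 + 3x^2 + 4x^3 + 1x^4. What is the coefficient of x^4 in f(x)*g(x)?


Cauchy product at x^4:
2*1 + 5*4 + 5*3 + 5*3
= 52

52


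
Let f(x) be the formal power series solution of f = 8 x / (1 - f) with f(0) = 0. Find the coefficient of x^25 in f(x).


Apply Lagrange inversion: f = 8 x * phi(f) with phi(t) = 1/(1 - t), so
[x^n] f = 8^n * (1/n) [t^(n-1)] phi(t)^n = 8^n * (1/n) [t^(n-1)] (1 - t)^(-n) = 8^n * (1/n) C(2n - 2, n - 1) = 8^n * C_{n-1}.
For n = 25: C_24 = C(48, 24) / 25 = 32247603683100/25 = 1289904147324.
With the 8^25 = 37778931862957161709568 factor, the coefficient is 37778931862957161709568 * 1289904147324 = 48731200891499252496119493172396032.

48731200891499252496119493172396032


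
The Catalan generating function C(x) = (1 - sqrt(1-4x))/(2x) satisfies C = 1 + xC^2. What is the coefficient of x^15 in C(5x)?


Substituting x -> 5x scales the n-th coefficient by 5^n, so [x^15] C(5x) = 5^15 * C_15.
C_15 = C(2*15, 15)/(16) = 155117520/16 = 9694845.
So 5^15 * 9694845 = 30517578125 * 9694845 = 295863189697265625.

295863189697265625


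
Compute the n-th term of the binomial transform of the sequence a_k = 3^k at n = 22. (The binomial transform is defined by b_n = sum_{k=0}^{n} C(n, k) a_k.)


With a_k = 3^k, b_n = sum_{k=0}^{n} C(n, k) 3^k = (1 + 3)^n by the binomial theorem.
For n = 22: (1 + 3)^22 = 4^22 = 17592186044416.

17592186044416


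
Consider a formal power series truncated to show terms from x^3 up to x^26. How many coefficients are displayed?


From x^3 to x^26 inclusive, the count is 26 - 3 + 1 = 24.

24


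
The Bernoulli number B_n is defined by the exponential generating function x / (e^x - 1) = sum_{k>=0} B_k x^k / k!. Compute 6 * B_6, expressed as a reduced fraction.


Bernoulli numbers can also be computed recursively via B_0 = 1 and sum_{j=0}^{m} C(m+1, j) B_j = 0 for m >= 1. Odd-index Bernoulli numbers vanish for k >= 3.
Computing B_6 = 1/42, so 6 * B_6 = 6 * 1/42 = 1/7.

1/7


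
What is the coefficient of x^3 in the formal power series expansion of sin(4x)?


The Maclaurin series is sin(t) = sum_{k>=0} (-1)^k t^(2k+1) / (2k+1)!, so substituting t = 4x, only odd powers of x are nonzero, with coefficient of x^(2k+1) equal to (-1)^k 4^(2k+1) / (2k+1)!.
Write 3 = 2*1 + 1, giving the coefficient (-1)^1 * 4^3 / 3! = -64/6 = -32/3.

-32/3


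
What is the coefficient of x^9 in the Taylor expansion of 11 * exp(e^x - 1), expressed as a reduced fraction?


exp(e^x - 1) = sum_{k>=0} Bell_k x^k / k!, where Bell_k is the k-th Bell number.
So the coefficient of x^9 is 11 * Bell_9 / 9!.
Computing: Bell_9 = 21147 and 9! = 362880, giving
11 * 21147/362880 = 11077/17280.

11077/17280


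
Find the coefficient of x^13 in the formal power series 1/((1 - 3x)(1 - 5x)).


By partial fractions or Cauchy convolution:
The coefficient equals sum_{k=0}^{13} 3^k * 5^(13-k).
= 3049366328

3049366328


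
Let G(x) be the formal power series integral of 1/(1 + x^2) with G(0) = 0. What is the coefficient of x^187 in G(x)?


1/(1 + x^2) = sum_{j>=0} (-1)^j x^(2j). Integrating termwise with G(0) = 0:
G(x) = sum_{j>=0} (-1)^j x^(2j+1) / (2j+1) = arctan(x).
Only odd powers are nonzero. For x^187 write 187 = 2*93 + 1, giving
(-1)^93 / 187 = -1/187 = -1/187.

-1/187


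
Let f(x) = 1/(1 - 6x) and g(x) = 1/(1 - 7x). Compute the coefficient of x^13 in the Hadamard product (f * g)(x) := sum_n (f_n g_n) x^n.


f has coefficients f_k = 6^k and g has coefficients g_k = 7^k, so the Hadamard product has coefficient (f*g)_k = 6^k * 7^k = 42^k.
For k = 13: 42^13 = 1265437718438866624512.

1265437718438866624512


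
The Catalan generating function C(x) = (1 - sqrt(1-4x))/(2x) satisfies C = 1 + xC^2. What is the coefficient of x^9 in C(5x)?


Substituting x -> 5x scales the n-th coefficient by 5^n, so [x^9] C(5x) = 5^9 * C_9.
C_9 = C(2*9, 9)/(10) = 48620/10 = 4862.
So 5^9 * 4862 = 1953125 * 4862 = 9496093750.

9496093750


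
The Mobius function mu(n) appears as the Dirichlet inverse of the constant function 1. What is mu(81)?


81 has a squared prime factor, so mu(81) = 0.
Factorization reveals a repeated prime.

0


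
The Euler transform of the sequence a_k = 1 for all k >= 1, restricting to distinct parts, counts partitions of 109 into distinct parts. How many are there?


Partitions of 109 into distinct parts can be computed via generating function.
Product (1+x)(1+x^2)(1+x^3)...
The coefficient of x^109 = 927406

927406


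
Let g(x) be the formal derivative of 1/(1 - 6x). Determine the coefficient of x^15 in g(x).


Differentiate termwise: d/dx sum_{k>=0} 6^k x^k = sum_{k>=1} k 6^k x^(k-1) = sum_{j>=0} (j+1) 6^(j+1) x^j.
Equivalently, d/dx [1/(1 - 6x)] = 6/(1 - 6x)^2.
For j = 15: 16 * 6^16 = 16 * 2821109907456 = 45137758519296.

45137758519296


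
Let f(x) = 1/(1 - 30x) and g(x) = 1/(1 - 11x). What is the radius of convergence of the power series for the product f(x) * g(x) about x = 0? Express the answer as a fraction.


The radius of 1/(1 - 30x) is 1/30 (nearest singularity at x = 1/30), and the radius of 1/(1 - 11x) is 1/11.
The product f(x)*g(x) = 1/((1 - 30x)(1 - 11x)) has singularities at both 1/30 and 1/11, so its radius of convergence is the distance to the nearest one:
min(1/30, 1/11) = 1/30.

1/30


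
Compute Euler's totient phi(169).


phi(n) counts integers in [1, n] coprime to n. Using the multiplicative formula phi(n) = n * prod_{p | n} (1 - 1/p):
169 = 13^2, so
phi(169) = 169 * (1 - 1/13) = 156.

156


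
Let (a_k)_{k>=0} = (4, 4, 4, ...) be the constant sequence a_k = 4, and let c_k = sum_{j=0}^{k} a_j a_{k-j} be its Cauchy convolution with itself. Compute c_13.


Since a_j = 4 for all j >= 0, the convolution sum becomes
c_k = sum_{j=0}^{k} 4 * 4 = 16 * (k + 1).
Equivalently, the generating function of (a_k) is 4/(1 - x) and its square is 16/(1 - x)^2 = sum_{k>=0} 16(k + 1) x^k.
For k = 13: 16 * 14 = 224.

224


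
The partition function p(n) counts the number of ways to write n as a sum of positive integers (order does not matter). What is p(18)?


Using the generating function prod_{k>=1} 1/(1-x^k), we compute p(18).
By dynamic programming over parts 1 through 18:
p(18) = 385

385


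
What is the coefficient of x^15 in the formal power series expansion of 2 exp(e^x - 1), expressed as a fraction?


exp(e^x - 1) is the exponential generating function for the Bell numbers Bell_k: exp(e^x - 1) = sum_{k>=0} Bell_k x^k / k!.
So the coefficient of x^15 in 2 exp(e^x - 1) is 2 Bell_15 / 15!.
Computing: Bell_15 = 1382958545 and 15! = 1307674368000, giving
2 * 1382958545/1307674368000 = 276591709/130767436800.

276591709/130767436800


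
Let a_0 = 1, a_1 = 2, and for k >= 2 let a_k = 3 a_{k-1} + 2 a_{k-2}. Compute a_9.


Iterating the recurrence forward:
a_0 = 1
a_1 = 2
a_2 = 3*2 + 2*1 = 8
a_3 = 3*8 + 2*2 = 28
a_4 = 3*28 + 2*8 = 100
a_5 = 3*100 + 2*28 = 356
a_6 = 3*356 + 2*100 = 1268
a_7 = 3*1268 + 2*356 = 4516
a_8 = 3*4516 + 2*1268 = 16084
a_9 = 3*16084 + 2*4516 = 57284
So a_9 = 57284.

57284


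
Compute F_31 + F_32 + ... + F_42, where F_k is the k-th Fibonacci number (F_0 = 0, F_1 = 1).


Use the identity sum_{k=0}^{N} F_k = F_{N+2} - 1 (which follows from F_{k+2} - F_{k+1} = F_k). Then
sum_{k=31}^{42} F_k = (F_{44} - 1) - (F_{32} - 1) = F_{44} - F_{32}.
Computing: F_{44} = 701408733, F_{32} = 2178309, so
Sum = 701408733 - 2178309 = 699230424.

699230424


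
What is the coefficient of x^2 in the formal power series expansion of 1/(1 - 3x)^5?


The general identity 1/(1 - c x)^r = sum_{k>=0} c^k C(k + r - 1, r - 1) x^k follows by substituting y = c x into 1/(1 - y)^r = sum_{k>=0} C(k + r - 1, r - 1) y^k.
For c = 3, r = 5, k = 2:
3^2 * C(6, 4) = 9 * 15 = 135.

135


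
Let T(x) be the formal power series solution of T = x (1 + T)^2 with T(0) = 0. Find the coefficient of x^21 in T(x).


Apply the Lagrange inversion formula: if T = x * phi(T) with phi(t) = (1 + t)^2, then [x^n] T = (1/n) [t^(n-1)] phi(t)^n = (1/n) [t^(n-1)] (1 + t)^(2n) = (1/n) C(2n, n-1).
Using the identity C(2n, n-1) = C(2n, n) * n / (n+1), the unscaled factor equals C(2n, n) / (n+1) = C_n, the n-th Catalan number.
For n = 21: C_21 = C(42, 21) / 22 = 538257874440/22 = 24466267020 = 24466267020.

24466267020


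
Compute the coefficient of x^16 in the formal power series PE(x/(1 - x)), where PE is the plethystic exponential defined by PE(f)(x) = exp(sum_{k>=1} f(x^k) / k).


For f(x) = x/(1 - x) we have
sum_{k>=1} f(x^k) / k = sum_{k>=1} (1/k) * x^k / (1 - x^k) = sum_{k, m >= 1} x^(k m) / k,
which after exponentiating simplifies to
PE(x/(1 - x)) = prod_{k>=1} 1 / (1 - x^k).
This is the generating function for the partition function p(n), so the coefficient of x^16 is p(16).
Computing p(16) by dynamic programming over parts 1, 2, ..., 16: p(16) = 231.

231


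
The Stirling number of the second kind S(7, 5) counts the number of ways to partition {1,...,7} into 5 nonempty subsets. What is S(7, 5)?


Using the explicit formula S(n,k) = (1/k!) sum_{j=0}^{k} (-1)^(k-j) C(k,j) j^n:
S(7, 5) = 140
Equivalently, S(n,k) is n! times the coefficient of x^n in the EGF (e^x - 1)^k / k!.

140


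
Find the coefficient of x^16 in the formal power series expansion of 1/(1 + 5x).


Write 1/(1 + c x) = 1/(1 - (-c) x) and apply the geometric-series identity
1/(1 - y) = sum_{k>=0} y^k to get 1/(1 + c x) = sum_{k>=0} (-c)^k x^k.
So the coefficient of x^k is (-c)^k = (-1)^k * c^k.
Here c = 5 and k = 16:
(-5)^16 = 1 * 152587890625 = 152587890625

152587890625


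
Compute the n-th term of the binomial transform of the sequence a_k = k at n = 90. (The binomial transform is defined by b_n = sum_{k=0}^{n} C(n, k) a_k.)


With a_k = k, b_n = sum_{k=0}^{n} C(n, k) k. Using k * C(n, k) = n * C(n-1, k-1) gives b_n = n * sum_{k>=1} C(n-1, k-1) = n * 2^(n-1).
For n = 90: 90 * 2^89 = 90 * 618970019642690137449562112 = 55707301767842112370460590080.

55707301767842112370460590080


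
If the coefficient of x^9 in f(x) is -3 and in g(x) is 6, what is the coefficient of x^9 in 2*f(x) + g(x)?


Scalar multiplication scales coefficients: 2 * -3 = -6.
Then add the g coefficient: -6 + 6
= 0

0


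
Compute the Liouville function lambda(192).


The Liouville function is lambda(k) = (-1)^Omega(k), where Omega(k) counts the prime factors of k with multiplicity.
Factoring: 192 = 2 * 2 * 2 * 2 * 2 * 2 * 3, so Omega(192) = 7.
lambda(192) = (-1)^7 = -1.

-1


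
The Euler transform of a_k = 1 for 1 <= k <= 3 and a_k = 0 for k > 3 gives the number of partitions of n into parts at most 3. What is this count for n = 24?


Partitions of 24 into parts at most 3:
Using generating function (1-x)^(-1)(1-x^2)^(-1)(1-x^3)^(-1),
the coefficient of x^24 = 61

61


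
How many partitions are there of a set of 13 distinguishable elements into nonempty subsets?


Bell_13 can be computed from the Bell triangle or from Dobinski's identity Bell_n = (1/e) * sum_{k>=0} k^n / k!.
Computing Bell_13 = 27644437.

27644437


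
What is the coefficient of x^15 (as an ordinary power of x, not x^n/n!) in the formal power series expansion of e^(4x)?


The exponential series is e^y = sum_{k>=0} y^k / k!. Substituting y = 4x gives
e^(4x) = sum_{k>=0} 4^k x^k / k!.
So the coefficient of x^n is a^n/n! with a = 4, n = 15:
4^15 / 15! = 1073741824/1307674368000 = 524288/638512875

524288/638512875


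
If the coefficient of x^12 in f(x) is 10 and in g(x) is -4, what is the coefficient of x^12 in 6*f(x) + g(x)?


Scalar multiplication scales coefficients: 6 * 10 = 60.
Then add the g coefficient: 60 + -4
= 56

56


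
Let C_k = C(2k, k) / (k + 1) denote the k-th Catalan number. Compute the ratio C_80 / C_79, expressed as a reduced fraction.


Using C_k = (2k)! / (k! (k+1)!), the ratio C_{k+1}/C_k simplifies to
C_{k+1}/C_k = [(2k+2)! / ((k+1)! (k+2)!)] * [k! (k+1)! / (2k)!]
 = (2k+2)(2k+1) / ((k+1)(k+2)) = 2(2k+1) / (k+2).
For k = 79: 2(2*79 + 1) / (79 + 2) = 318/81 = 106/27.

106/27


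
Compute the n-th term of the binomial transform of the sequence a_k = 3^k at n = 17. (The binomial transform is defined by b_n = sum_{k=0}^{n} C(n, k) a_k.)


With a_k = 3^k, b_n = sum_{k=0}^{n} C(n, k) 3^k = (1 + 3)^n by the binomial theorem.
For n = 17: (1 + 3)^17 = 4^17 = 17179869184.

17179869184


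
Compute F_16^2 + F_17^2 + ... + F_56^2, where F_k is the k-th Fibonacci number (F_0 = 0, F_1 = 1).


There is a standard identity sum_{k=0}^{N} F_k^2 = F_N * F_{N+1} (proved inductively from the telescoping relation F_k^2 = F_k F_{k+1} - F_{k-1} F_k). Then
sum_{k=16}^{56} F_k^2 = F_56 F_57 - F_15 F_16.
Computing: F_56 = 225851433717, F_57 = 365435296162, F_15 = 610, F_16 = 987.
Sum = 225851433717 * 365435296162 - 610 * 987 = 82534085568984206892084.

82534085568984206892084


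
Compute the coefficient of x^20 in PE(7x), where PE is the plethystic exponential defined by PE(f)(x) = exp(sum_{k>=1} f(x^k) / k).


With f(x) = 7x, the exponent is sum_{k>=1} 7 x^k / k = 7 * (-ln(1 - x)). Exponentiating:
PE(7x) = exp(-7 ln(1 - x)) = 1/(1 - x)^7.
By the negative binomial expansion, [x^n] 1/(1 - x)^7 = C(n + 6, 6).
For n = 20: C(26, 6) = 230230.

230230


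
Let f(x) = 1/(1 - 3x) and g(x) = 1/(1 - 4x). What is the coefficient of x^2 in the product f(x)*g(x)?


The coefficient of x^n in f*g is the Cauchy product: sum_{k=0}^{n} a^k * b^(n-k).
With a=3, b=4, n=2:
sum_{k=0}^{2} 3^k * 4^(2-k)
= 37

37


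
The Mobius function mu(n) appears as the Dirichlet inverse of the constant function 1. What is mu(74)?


74 = 2 * 37 (all distinct primes).
mu(74) = (-1)^2 = 1

1


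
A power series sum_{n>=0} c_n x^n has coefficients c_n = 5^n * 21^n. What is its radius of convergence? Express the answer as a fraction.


By the root test (Cauchy-Hadamard), the radius is R = 1 / limsup_n |c_n|^(1/n).
Here |c_n|^(1/n) = (5^n * 21^n)^(1/n) = 5 * 21 = 105 for all n.
So R = 1/105 = 1/105.

1/105


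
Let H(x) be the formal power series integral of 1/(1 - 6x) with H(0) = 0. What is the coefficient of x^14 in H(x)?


1/(1 - 6x) = sum_{k>=0} 6^k x^k. Integrating termwise with H(0) = 0:
H(x) = sum_{k>=0} 6^k x^(k+1) / (k+1) = sum_{m>=1} 6^(m-1) x^m / m.
For m = 14: 6^13/14 = 13060694016/14 = 6530347008/7.

6530347008/7


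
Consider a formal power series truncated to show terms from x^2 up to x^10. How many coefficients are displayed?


From x^2 to x^10 inclusive, the count is 10 - 2 + 1 = 9.

9


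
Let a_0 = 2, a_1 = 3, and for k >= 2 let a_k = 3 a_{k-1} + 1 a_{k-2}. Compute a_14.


Iterating the recurrence forward:
a_0 = 2
a_1 = 3
a_2 = 3*3 + 1*2 = 11
a_3 = 3*11 + 1*3 = 36
a_4 = 3*36 + 1*11 = 119
a_5 = 3*119 + 1*36 = 393
a_6 = 3*393 + 1*119 = 1298
a_7 = 3*1298 + 1*393 = 4287
a_8 = 3*4287 + 1*1298 = 14159
a_9 = 3*14159 + 1*4287 = 46764
a_10 = 3*46764 + 1*14159 = 154451
a_11 = 3*154451 + 1*46764 = 510117
a_12 = 3*510117 + 1*154451 = 1684802
a_13 = 3*1684802 + 1*510117 = 5564523
a_14 = 3*5564523 + 1*1684802 = 18378371
So a_14 = 18378371.

18378371


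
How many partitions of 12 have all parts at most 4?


Using the generating function (1-x)^(-1)(1-x^2)^(-1)...(1-x^4)^(-1),
the coefficient of x^12 counts these restricted partitions.
Result = 34

34


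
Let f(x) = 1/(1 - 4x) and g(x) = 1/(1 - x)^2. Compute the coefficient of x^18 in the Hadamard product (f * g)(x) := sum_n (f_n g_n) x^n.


f has coefficients f_k = 4^k. For g = 1/(1 - x)^2 the coefficient is g_k = C(k + 1, 1) = k + 1. The Hadamard coefficient is (f * g)_k = 4^k * (k + 1).
For k = 18: 4^18 * 19 = 68719476736 * 19 = 1305670057984.

1305670057984


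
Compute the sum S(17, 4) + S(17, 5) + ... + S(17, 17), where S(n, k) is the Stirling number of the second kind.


By definition, S(n, k) counts partitions of an n-set into exactly k nonempty blocks.
Computing row n = 17 for k = 4..17:
S(17, k): 694337290, 5652751651, 17505749898, 25708104786, 20415995028, 9528822303, 2758334150, 512060978, 62022324, 4910178, 249900, 7820, 136, 1
Sum = 82843346443.

82843346443


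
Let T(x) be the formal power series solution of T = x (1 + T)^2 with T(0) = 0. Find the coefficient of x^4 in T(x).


Apply the Lagrange inversion formula: if T = x * phi(T) with phi(t) = (1 + t)^2, then [x^n] T = (1/n) [t^(n-1)] phi(t)^n = (1/n) [t^(n-1)] (1 + t)^(2n) = (1/n) C(2n, n-1).
Using the identity C(2n, n-1) = C(2n, n) * n / (n+1), the unscaled factor equals C(2n, n) / (n+1) = C_n, the n-th Catalan number.
For n = 4: C_4 = C(8, 4) / 5 = 70/5 = 14 = 14.

14


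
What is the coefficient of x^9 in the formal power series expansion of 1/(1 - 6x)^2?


The general identity 1/(1 - c x)^r = sum_{k>=0} c^k C(k + r - 1, r - 1) x^k follows by substituting y = c x into 1/(1 - y)^r = sum_{k>=0} C(k + r - 1, r - 1) y^k.
For c = 6, r = 2, k = 9:
6^9 * C(10, 1) = 10077696 * 10 = 100776960.

100776960


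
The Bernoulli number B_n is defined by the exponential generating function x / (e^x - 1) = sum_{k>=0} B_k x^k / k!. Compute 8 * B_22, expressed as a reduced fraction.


Bernoulli numbers can also be computed recursively via B_0 = 1 and sum_{j=0}^{m} C(m+1, j) B_j = 0 for m >= 1. Odd-index Bernoulli numbers vanish for k >= 3.
Computing B_22 = 854513/138, so 8 * B_22 = 8 * 854513/138 = 3418052/69.

3418052/69


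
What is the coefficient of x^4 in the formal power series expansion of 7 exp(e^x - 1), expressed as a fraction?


exp(e^x - 1) is the exponential generating function for the Bell numbers Bell_k: exp(e^x - 1) = sum_{k>=0} Bell_k x^k / k!.
So the coefficient of x^4 in 7 exp(e^x - 1) is 7 Bell_4 / 4!.
Computing: Bell_4 = 15 and 4! = 24, giving
7 * 15/24 = 35/8.

35/8


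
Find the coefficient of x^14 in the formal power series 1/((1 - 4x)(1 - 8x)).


By partial fractions or Cauchy convolution:
The coefficient equals sum_{k=0}^{14} 4^k * 8^(14-k).
= 8795824586752

8795824586752


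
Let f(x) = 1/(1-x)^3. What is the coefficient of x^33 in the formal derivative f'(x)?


Differentiate: d/dx [ 1/(1-x)^r ] = r / (1-x)^(r+1).
Here r = 3, so f'(x) = 3 / (1-x)^4.
The expansion of 1/(1-x)^(r+1) has coefficient of x^n equal to C(n+r, r).
So the coefficient of x^33 in f'(x) is
3 * C(36, 3) = 3 * 7140 = 21420

21420


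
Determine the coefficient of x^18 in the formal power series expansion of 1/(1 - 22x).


The geometric series identity gives 1/(1 - c x) = sum_{k>=0} c^k x^k, so the coefficient of x^k is c^k.
Here c = 22 and k = 18.
Computing: 22^18 = 1457498964228107529355264

1457498964228107529355264


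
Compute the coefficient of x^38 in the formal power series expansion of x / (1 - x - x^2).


Let f(x) = sum_{k>=0} a_k x^k. Multiplying f(x) * (1 - x - x^2) = x and matching coefficients gives a_0 = 0, a_1 = 1, and a_k = a_{k-1} + a_{k-2} for k >= 2. These are the Fibonacci numbers F_k.
Iterating from F_0 = 0, F_1 = 1:
F_0=0, F_1=1, F_2=1, F_3=2, F_4=3, F_5=5, F_6=8, F_7=13, F_8=21, F_9=34, ...
F_38 = 39088169.

39088169


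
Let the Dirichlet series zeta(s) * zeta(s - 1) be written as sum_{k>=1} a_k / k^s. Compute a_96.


Convolution gives a_k = sum_{d | k} d * 1 = sum_{d | k} d = sigma(k), the sum of positive divisors of k.
For k = 96, the divisors are 1, 2, 3, 4, 6, 8, 12, 16, 24, 32, 48, 96, so
sigma(96) = 1 + 2 + 3 + 4 + 6 + 8 + 12 + 16 + 24 + 32 + 48 + 96 = 252.

252


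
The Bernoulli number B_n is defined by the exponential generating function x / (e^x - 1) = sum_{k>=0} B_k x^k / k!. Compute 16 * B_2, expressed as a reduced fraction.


Bernoulli numbers can also be computed recursively via B_0 = 1 and sum_{j=0}^{m} C(m+1, j) B_j = 0 for m >= 1. Odd-index Bernoulli numbers vanish for k >= 3.
Computing B_2 = 1/6, so 16 * B_2 = 16 * 1/6 = 8/3.

8/3


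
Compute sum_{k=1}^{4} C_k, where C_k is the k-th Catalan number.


C_1 through C_4: 1, 2, 5, 14
Sum = 1 + 2 + 5 + 14
= 22

22


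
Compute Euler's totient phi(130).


phi(n) counts integers in [1, n] coprime to n. Using the multiplicative formula phi(n) = n * prod_{p | n} (1 - 1/p):
130 = 2 * 5 * 13, so
phi(130) = 130 * (1 - 1/2) * (1 - 1/5) * (1 - 1/13) = 48.

48


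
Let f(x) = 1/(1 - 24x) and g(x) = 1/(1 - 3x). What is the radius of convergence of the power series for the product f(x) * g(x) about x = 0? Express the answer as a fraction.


The radius of 1/(1 - 24x) is 1/24 (nearest singularity at x = 1/24), and the radius of 1/(1 - 3x) is 1/3.
The product f(x)*g(x) = 1/((1 - 24x)(1 - 3x)) has singularities at both 1/24 and 1/3, so its radius of convergence is the distance to the nearest one:
min(1/24, 1/3) = 1/24.

1/24


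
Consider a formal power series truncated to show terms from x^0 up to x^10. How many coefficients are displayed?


From x^0 to x^10 inclusive, the count is 10 - 0 + 1 = 11.

11


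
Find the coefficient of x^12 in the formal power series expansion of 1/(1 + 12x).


Write 1/(1 + c x) = 1/(1 - (-c) x) and apply the geometric-series identity
1/(1 - y) = sum_{k>=0} y^k to get 1/(1 + c x) = sum_{k>=0} (-c)^k x^k.
So the coefficient of x^k is (-c)^k = (-1)^k * c^k.
Here c = 12 and k = 12:
(-12)^12 = 1 * 8916100448256 = 8916100448256

8916100448256


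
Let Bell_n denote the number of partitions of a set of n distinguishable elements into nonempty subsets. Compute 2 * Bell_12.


Bell_12 can be computed from the Bell triangle or from Dobinski's identity Bell_n = (1/e) * sum_{k>=0} k^n / k!.
Computing Bell_12 = 4213597.
Then 2 * 4213597 = 8427194.

8427194


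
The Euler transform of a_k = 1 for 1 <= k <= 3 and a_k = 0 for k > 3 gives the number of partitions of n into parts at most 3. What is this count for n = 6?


Partitions of 6 into parts at most 3:
Using generating function (1-x)^(-1)(1-x^2)^(-1)(1-x^3)^(-1),
the coefficient of x^6 = 7

7


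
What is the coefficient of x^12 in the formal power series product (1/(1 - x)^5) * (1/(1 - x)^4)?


Combine the factors: (1/(1 - x)^5) * (1/(1 - x)^4) = 1/(1 - x)^9.
Then use 1/(1 - x)^r = sum_{k>=0} C(k + r - 1, r - 1) x^k with r = 9 and k = 12:
C(20, 8) = 125970.

125970


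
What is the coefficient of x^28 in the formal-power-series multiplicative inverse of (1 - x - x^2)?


Let the inverse be f(x) = sum_{k>=0} a_k x^k. From f(x) * (1 - x - x^2) = 1 and matching coefficients:
 x^0: a_0 = 1.
 x^1: a_1 - a_0 = 0, so a_1 = 1.
 x^k (k >= 2): a_k - a_{k-1} - a_{k-2} = 0, i.e. a_k = a_{k-1} + a_{k-2}.
This is the Fibonacci-type recurrence shifted so that a_0 = a_1 = 1.
Iterating: a_0=1, a_1=1, a_2=2, a_3=3, a_4=5, a_5=8, a_6=13, a_7=21, a_8=34, a_9=55, ...
a_28 = 514229.

514229


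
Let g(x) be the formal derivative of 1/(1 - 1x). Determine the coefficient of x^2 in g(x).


Differentiate termwise: d/dx sum_{k>=0} 1^k x^k = sum_{k>=1} k 1^k x^(k-1) = sum_{j>=0} (j+1) 1^(j+1) x^j.
Equivalently, d/dx [1/(1 - 1x)] = 1/(1 - 1x)^2.
For j = 2: 3 * 1^3 = 3 * 1 = 3.

3


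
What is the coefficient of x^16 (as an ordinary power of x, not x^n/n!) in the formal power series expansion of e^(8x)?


The exponential series is e^y = sum_{k>=0} y^k / k!. Substituting y = 8x gives
e^(8x) = sum_{k>=0} 8^k x^k / k!.
So the coefficient of x^n is a^n/n! with a = 8, n = 16:
8^16 / 16! = 281474976710656/20922789888000 = 8589934592/638512875

8589934592/638512875


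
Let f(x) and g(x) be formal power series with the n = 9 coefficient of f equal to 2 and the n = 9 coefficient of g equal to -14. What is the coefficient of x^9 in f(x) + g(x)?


Addition of formal power series is termwise.
The coefficient of x^9 in f + g = 2 + -14
= -12

-12


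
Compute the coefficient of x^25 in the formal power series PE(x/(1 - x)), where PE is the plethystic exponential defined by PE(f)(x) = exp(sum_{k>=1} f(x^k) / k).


For f(x) = x/(1 - x) we have
sum_{k>=1} f(x^k) / k = sum_{k>=1} (1/k) * x^k / (1 - x^k) = sum_{k, m >= 1} x^(k m) / k,
which after exponentiating simplifies to
PE(x/(1 - x)) = prod_{k>=1} 1 / (1 - x^k).
This is the generating function for the partition function p(n), so the coefficient of x^25 is p(25).
Computing p(25) by dynamic programming over parts 1, 2, ..., 25: p(25) = 1958.

1958


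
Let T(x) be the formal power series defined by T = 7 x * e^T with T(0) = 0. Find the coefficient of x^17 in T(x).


Apply the Lagrange inversion formula: if T = 7 x * phi(T) with phi(t) = e^t, then
[x^n] T = 7^n * (1/n) [t^(n-1)] phi(t)^n = 7^n * (1/n) [t^(n-1)] e^(n t) = 7^n * (1/n) * n^(n-1) / (n-1)! = 7^n * n^(n-1) / n!.
When c = 1 this is the Cayley count of rooted labeled trees on n vertices, divided by n!.
For n = 17: 7^17 * 17^16 / 17! = 232630513987207 * 48661191875666868481/355687428096000 = 13589529504521590732100867929799/426995712000.

13589529504521590732100867929799/426995712000


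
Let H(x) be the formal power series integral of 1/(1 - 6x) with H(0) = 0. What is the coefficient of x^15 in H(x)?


1/(1 - 6x) = sum_{k>=0} 6^k x^k. Integrating termwise with H(0) = 0:
H(x) = sum_{k>=0} 6^k x^(k+1) / (k+1) = sum_{m>=1} 6^(m-1) x^m / m.
For m = 15: 6^14/15 = 78364164096/15 = 26121388032/5.

26121388032/5


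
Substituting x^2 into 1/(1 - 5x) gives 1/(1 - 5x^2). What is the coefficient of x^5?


Since 1/(1 - 5x^2) only has even powers of x,
the coefficient of x^5 (odd) is 0.

0


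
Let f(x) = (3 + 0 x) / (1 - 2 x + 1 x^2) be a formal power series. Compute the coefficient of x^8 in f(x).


Write f(x) = sum_{k>=0} a_k x^k. Multiplying both sides by 1 - 2 x + 1 x^2 gives
(1 - 2 x + 1 x^2) sum_{k>=0} a_k x^k = 3 + 0 x.
Matching coefficients:
 x^0: a_0 = 3
 x^1: a_1 - 2 a_0 = 0  =>  a_1 = 2*3 + 0 = 6
 x^k (k >= 2): a_k = 2 a_{k-1} - 1 a_{k-2}.
Iterating: a_2 = 9, a_3 = 12, a_4 = 15, a_5 = 18, a_6 = 21, a_7 = 24, a_8 = 27.
So the coefficient of x^8 is 27.

27


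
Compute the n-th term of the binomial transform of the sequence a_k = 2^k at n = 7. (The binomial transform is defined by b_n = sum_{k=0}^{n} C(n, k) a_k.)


With a_k = 2^k, b_n = sum_{k=0}^{n} C(n, k) 2^k = (1 + 2)^n by the binomial theorem.
For n = 7: (1 + 2)^7 = 3^7 = 2187.

2187


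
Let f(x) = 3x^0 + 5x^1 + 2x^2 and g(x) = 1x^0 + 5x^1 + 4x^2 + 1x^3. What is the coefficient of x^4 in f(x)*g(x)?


Cauchy product at x^4:
5*1 + 2*4
= 13

13


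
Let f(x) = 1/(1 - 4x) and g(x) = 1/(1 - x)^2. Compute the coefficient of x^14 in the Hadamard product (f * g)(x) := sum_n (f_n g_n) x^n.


f has coefficients f_k = 4^k. For g = 1/(1 - x)^2 the coefficient is g_k = C(k + 1, 1) = k + 1. The Hadamard coefficient is (f * g)_k = 4^k * (k + 1).
For k = 14: 4^14 * 15 = 268435456 * 15 = 4026531840.

4026531840


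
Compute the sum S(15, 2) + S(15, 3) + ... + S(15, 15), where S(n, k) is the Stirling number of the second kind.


By definition, S(n, k) counts partitions of an n-set into exactly k nonempty blocks.
Computing row n = 15 for k = 2..15:
S(15, k): 16383, 2375101, 42355950, 210766920, 420693273, 408741333, 216627840, 67128490, 12662650, 1479478, 106470, 4550, 105, 1
Sum = 1382958544.

1382958544


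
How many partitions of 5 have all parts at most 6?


Using the generating function (1-x)^(-1)(1-x^2)^(-1)...(1-x^6)^(-1),
the coefficient of x^5 counts these restricted partitions.
Result = 7

7


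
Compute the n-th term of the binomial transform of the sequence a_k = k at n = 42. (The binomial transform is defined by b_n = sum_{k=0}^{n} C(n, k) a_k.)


With a_k = k, b_n = sum_{k=0}^{n} C(n, k) k. Using k * C(n, k) = n * C(n-1, k-1) gives b_n = n * sum_{k>=1} C(n-1, k-1) = n * 2^(n-1).
For n = 42: 42 * 2^41 = 42 * 2199023255552 = 92358976733184.

92358976733184


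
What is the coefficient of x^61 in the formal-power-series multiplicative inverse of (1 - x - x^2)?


Let the inverse be f(x) = sum_{k>=0} a_k x^k. From f(x) * (1 - x - x^2) = 1 and matching coefficients:
 x^0: a_0 = 1.
 x^1: a_1 - a_0 = 0, so a_1 = 1.
 x^k (k >= 2): a_k - a_{k-1} - a_{k-2} = 0, i.e. a_k = a_{k-1} + a_{k-2}.
This is the Fibonacci-type recurrence shifted so that a_0 = a_1 = 1.
Iterating: a_0=1, a_1=1, a_2=2, a_3=3, a_4=5, a_5=8, a_6=13, a_7=21, a_8=34, a_9=55, ...
a_61 = 4052739537881.

4052739537881


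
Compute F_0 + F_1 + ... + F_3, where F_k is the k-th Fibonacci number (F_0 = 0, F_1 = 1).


Use the identity sum_{k=0}^{N} F_k = F_{N+2} - 1 (which follows from F_{k+2} - F_{k+1} = F_k). Then
sum_{k=0}^{3} F_k = (F_{5} - 1) - (F_{1} - 1) = F_{5} - F_{1}.
Computing: F_{5} = 5, F_{1} = 1, so
Sum = 5 - 1 = 4.

4


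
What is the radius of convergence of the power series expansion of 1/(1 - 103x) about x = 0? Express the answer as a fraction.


Expanding 1/(1 - 103x) = sum_{k>=0} 103^k x^k, the series converges when |103x| < 1, i.e., |x| < 1/103.
So the radius of convergence is 1/103 = 1/103.

1/103


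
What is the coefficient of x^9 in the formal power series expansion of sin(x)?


The Maclaurin series is sin(t) = sum_{k>=0} (-1)^k t^(2k+1) / (2k+1)!, so substituting t = x, only odd powers of x are nonzero, with coefficient of x^(2k+1) equal to (-1)^k / (2k+1)!.
Write 9 = 2*4 + 1, giving the coefficient (-1)^4 / 9! = 1/362880 = 1/362880.

1/362880


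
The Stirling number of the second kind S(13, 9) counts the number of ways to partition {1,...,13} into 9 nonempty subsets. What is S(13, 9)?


Using the explicit formula S(n,k) = (1/k!) sum_{j=0}^{k} (-1)^(k-j) C(k,j) j^n:
S(13, 9) = 359502
Equivalently, S(n,k) is n! times the coefficient of x^n in the EGF (e^x - 1)^k / k!.

359502


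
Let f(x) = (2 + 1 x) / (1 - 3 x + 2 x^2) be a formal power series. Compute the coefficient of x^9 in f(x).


Write f(x) = sum_{k>=0} a_k x^k. Multiplying both sides by 1 - 3 x + 2 x^2 gives
(1 - 3 x + 2 x^2) sum_{k>=0} a_k x^k = 2 + 1 x.
Matching coefficients:
 x^0: a_0 = 2
 x^1: a_1 - 3 a_0 = 1  =>  a_1 = 3*2 + 1 = 7
 x^k (k >= 2): a_k = 3 a_{k-1} - 2 a_{k-2}.
Iterating: a_2 = 17, a_3 = 37, a_4 = 77, a_5 = 157, a_6 = 317, a_7 = 637, a_8 = 1277, a_9 = 2557.
So the coefficient of x^9 is 2557.

2557


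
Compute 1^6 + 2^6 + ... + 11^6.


This power sum has a closed form given by Faulhaber's formula
sum_{k=1}^{m} k^p = (1 / (p + 1)) * sum_{j=0}^{p} C(p + 1, j) B_j m^(p + 1 - j),
but for small m direct computation is fastest:
1 + 64 + 729 + 4096 + 15625 + 46656 + 117649 + 262144 + 531441 + 1000000 + 1771561 = 3749966.

3749966


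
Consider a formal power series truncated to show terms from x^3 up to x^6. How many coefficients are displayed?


From x^3 to x^6 inclusive, the count is 6 - 3 + 1 = 4.

4


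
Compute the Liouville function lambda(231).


The Liouville function is lambda(k) = (-1)^Omega(k), where Omega(k) counts the prime factors of k with multiplicity.
Factoring: 231 = 3 * 7 * 11, so Omega(231) = 3.
lambda(231) = (-1)^3 = -1.

-1


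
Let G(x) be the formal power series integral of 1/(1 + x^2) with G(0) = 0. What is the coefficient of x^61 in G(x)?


1/(1 + x^2) = sum_{j>=0} (-1)^j x^(2j). Integrating termwise with G(0) = 0:
G(x) = sum_{j>=0} (-1)^j x^(2j+1) / (2j+1) = arctan(x).
Only odd powers are nonzero. For x^61 write 61 = 2*30 + 1, giving
(-1)^30 / 61 = 1/61 = 1/61.

1/61


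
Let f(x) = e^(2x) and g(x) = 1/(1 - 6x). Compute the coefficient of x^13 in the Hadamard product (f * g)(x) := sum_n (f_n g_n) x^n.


Expanding: f_k = 2^k/k! (from e^(2x)) and g_k = 6^k (from 1/(1 - 6x)). So the Hadamard coefficient (f * g)_k = 2^k 6^k / k! = (12)^k / k!.
For k = 13: 12^13/13! = 106993205379072/6227020800 = 429981696/25025.

429981696/25025


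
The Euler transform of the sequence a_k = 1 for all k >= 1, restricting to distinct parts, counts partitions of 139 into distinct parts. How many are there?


Partitions of 139 into distinct parts can be computed via generating function.
Product (1+x)(1+x^2)(1+x^3)...
The coefficient of x^139 = 8953856

8953856


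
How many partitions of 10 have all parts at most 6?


Using the generating function (1-x)^(-1)(1-x^2)^(-1)...(1-x^6)^(-1),
the coefficient of x^10 counts these restricted partitions.
Result = 35

35


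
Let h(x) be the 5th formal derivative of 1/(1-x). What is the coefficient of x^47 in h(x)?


Differentiating 5 times: d^5/dx^5 [1/(1-x)] = 5!/(1-x)^6.
The expansion 1/(1-x)^6 = sum_{k>=0} C(k+5, 5) x^k, so the coefficient of x^n in 5!/(1-x)^6 is 5! * C(n+5, 5).
For n = 47: 120 * C(52, 5) = 120 * 2598960 = 311875200

311875200


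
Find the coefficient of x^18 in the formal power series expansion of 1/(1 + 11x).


Write 1/(1 + c x) = 1/(1 - (-c) x) and apply the geometric-series identity
1/(1 - y) = sum_{k>=0} y^k to get 1/(1 + c x) = sum_{k>=0} (-c)^k x^k.
So the coefficient of x^k is (-c)^k = (-1)^k * c^k.
Here c = 11 and k = 18:
(-11)^18 = 1 * 5559917313492231481 = 5559917313492231481

5559917313492231481


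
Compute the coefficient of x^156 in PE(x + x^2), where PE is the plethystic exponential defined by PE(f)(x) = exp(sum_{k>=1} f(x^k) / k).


With f(x) = x + x^2, the exponent is sum_{k>=1} (x^k + x^(2k)) / k = -ln(1 - x) - ln(1 - x^2). Exponentiating:
PE(x + x^2) = 1 / ((1 - x)(1 - x^2)).
This is the generating function for partitions of n into parts of size 1 or 2. The number of 2's can be any j in 0..78, and the rest are 1's, so
[x^156] = floor(156/2) + 1 = 79.

79


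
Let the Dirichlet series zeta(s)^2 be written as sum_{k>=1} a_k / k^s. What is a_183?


The Dirichlet convolution of the constant function 1 with itself gives (1 * 1)(k) = sum_{d | k} 1 = d(k), the number of positive divisors of k.
Since zeta(s) = sum_{k>=1} 1/k^s, we have zeta(s)^2 = sum_{k>=1} d(k)/k^s, so a_k = d(k).
For k = 183: the divisors are 1, 3, 61, 183.
Count = 4.

4


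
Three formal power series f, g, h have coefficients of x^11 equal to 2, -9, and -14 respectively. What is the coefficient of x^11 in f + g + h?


Series addition is componentwise:
2 + -9 + -14
= -21

-21


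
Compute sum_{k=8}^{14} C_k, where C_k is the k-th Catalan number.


C_8 through C_14: 1430, 4862, 16796, 58786, 208012, 742900, 2674440
Sum = 1430 + 4862 + 16796 + 58786 + 208012 + 742900 + 2674440
= 3707226

3707226


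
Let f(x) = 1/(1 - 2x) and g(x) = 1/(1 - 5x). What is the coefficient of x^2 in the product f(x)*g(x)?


The coefficient of x^n in f*g is the Cauchy product: sum_{k=0}^{n} a^k * b^(n-k).
With a=2, b=5, n=2:
sum_{k=0}^{2} 2^k * 5^(2-k)
= 39

39


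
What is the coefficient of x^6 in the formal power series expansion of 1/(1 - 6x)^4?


The general identity 1/(1 - c x)^r = sum_{k>=0} c^k C(k + r - 1, r - 1) x^k follows by substituting y = c x into 1/(1 - y)^r = sum_{k>=0} C(k + r - 1, r - 1) y^k.
For c = 6, r = 4, k = 6:
6^6 * C(9, 3) = 46656 * 84 = 3919104.

3919104


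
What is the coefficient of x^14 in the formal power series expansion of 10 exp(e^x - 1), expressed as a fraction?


exp(e^x - 1) is the exponential generating function for the Bell numbers Bell_k: exp(e^x - 1) = sum_{k>=0} Bell_k x^k / k!.
So the coefficient of x^14 in 10 exp(e^x - 1) is 10 Bell_14 / 14!.
Computing: Bell_14 = 190899322 and 14! = 87178291200, giving
10 * 190899322/87178291200 = 95449661/4358914560.

95449661/4358914560


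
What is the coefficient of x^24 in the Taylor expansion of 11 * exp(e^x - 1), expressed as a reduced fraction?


exp(e^x - 1) = sum_{k>=0} Bell_k x^k / k!, where Bell_k is the k-th Bell number.
So the coefficient of x^24 is 11 * Bell_24 / 24!.
Computing: Bell_24 = 445958869294805289 and 24! = 620448401733239439360000, giving
11 * 445958869294805289/620448401733239439360000 = 148652956431601763/18801466719189073920000.

148652956431601763/18801466719189073920000


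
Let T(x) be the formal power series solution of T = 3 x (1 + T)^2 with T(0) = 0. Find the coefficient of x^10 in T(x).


Apply the Lagrange inversion formula: if T = 3 x * phi(T) with phi(t) = (1 + t)^2, then [x^n] T = 3^n * (1/n) [t^(n-1)] phi(t)^n = 3^n * (1/n) [t^(n-1)] (1 + t)^(2n) = 3^n * (1/n) C(2n, n-1).
Using the identity C(2n, n-1) = C(2n, n) * n / (n+1), the unscaled factor equals C(2n, n) / (n+1) = C_n, the n-th Catalan number.
For n = 10: C_10 = C(20, 10) / 11 = 184756/11 = 16796.
With the 3^10 = 59049 factor, the coefficient is 59049 * 16796 = 991787004.

991787004
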